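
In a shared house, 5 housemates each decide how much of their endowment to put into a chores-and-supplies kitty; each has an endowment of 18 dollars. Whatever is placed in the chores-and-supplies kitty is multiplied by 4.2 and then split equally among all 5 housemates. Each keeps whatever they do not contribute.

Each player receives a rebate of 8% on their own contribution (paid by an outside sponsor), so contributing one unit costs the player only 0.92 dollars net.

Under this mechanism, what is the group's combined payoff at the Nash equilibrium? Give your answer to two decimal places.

Even with the mechanism, each unit contributed returns only (4.2/5) / 0.92 = 0.9130 per unit of net cost, so contributing nothing is still dominant.
At the Nash equilibrium no one contributes; group total payoff = 5 × 18 = 90.

90.00 dollars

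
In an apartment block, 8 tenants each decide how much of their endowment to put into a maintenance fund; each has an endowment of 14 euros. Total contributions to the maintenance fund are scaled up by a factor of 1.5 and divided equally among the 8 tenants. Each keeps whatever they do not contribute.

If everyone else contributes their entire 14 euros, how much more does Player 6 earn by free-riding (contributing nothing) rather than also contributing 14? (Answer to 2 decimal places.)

Switching from a contribution of 14 to 0 lets Player 6 keep an extra 14 euros, but lowers the maintenance fund by 14, which costs Player 6 their own share of that drop: 1.5/8 × 14 = 2.62.
Net gain = 14 − 2.62 = 11.38. The private return per contributed unit (0.1875) is below 1, so free-riding is indeed the best response regardless of what the others do.

11.38 euros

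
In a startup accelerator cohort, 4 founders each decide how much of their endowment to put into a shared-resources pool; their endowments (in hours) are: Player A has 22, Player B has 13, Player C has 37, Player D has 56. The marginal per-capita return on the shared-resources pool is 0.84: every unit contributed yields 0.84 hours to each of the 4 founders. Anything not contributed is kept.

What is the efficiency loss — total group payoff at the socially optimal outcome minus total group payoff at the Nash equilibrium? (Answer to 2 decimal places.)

302.08 hours

The private return per contributed unit is 0.84 < 1 for everyone, so the Nash equilibrium is zero contribution and the group total is Σ E_j = 22 + 13 + 37 + 56 = 128.
Each contributed unit returns 3.360 to the group, so the social optimum is full contribution by everyone: group total = 3.360 × 128 = 430.08.
Efficiency loss = (3.360 − 1) × 128 = 302.08.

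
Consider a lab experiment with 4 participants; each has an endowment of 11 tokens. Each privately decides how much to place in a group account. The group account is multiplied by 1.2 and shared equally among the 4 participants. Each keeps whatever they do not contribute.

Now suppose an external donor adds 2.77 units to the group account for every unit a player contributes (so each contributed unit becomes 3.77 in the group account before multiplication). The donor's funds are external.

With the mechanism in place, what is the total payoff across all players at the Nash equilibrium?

199.06 tokens

With the mechanism, a contributed unit returns 1.2 × 3.77 / 4 = 1.1310 per unit of net cost to the contributor — now above 1 — so contributing fully is weakly dominant for every player.
At the Nash equilibrium everyone contributes 11. Group total payoff = 1.2 × 3.77 × 44 = 199.06.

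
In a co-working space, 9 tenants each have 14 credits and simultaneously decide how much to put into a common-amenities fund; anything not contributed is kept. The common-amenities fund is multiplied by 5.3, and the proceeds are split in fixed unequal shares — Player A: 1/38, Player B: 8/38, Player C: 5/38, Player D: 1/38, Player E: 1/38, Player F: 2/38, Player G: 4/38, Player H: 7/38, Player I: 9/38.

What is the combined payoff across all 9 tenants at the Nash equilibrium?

246.40 credits

A player with share s gets back 5.3·s per unit contributed, so full contribution is dominant for anyone with s > 1/5.3 = 0.1887 and zero contribution is dominant for anyone below.
Player B and Player I clear that bar, contributing 14 each; the remaining 7 contribute 0. Total contributed: 28.
The common-amenities fund pays out 5.3 × 28 = 148.40 in total (split across the unequal shares, but the aggregate is all that matters for the group sum).
The 7 free-riders keep 14 each, adding 98. Group total = 98 + 148.40 = 246.40.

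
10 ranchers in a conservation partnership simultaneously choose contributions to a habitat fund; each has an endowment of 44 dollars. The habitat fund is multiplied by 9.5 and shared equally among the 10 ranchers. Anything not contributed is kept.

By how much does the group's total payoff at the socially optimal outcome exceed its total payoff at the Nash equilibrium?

Each contributed unit returns 9.5/10 = 0.9500 to its contributor — below 1 — so contributing 0 is dominant for every player. At the Nash equilibrium everyone keeps their 44, and the group total is 10 × 44 = 440.
Each contributed unit returns 9.500 to the group as a whole (0.9500 to each of 10 players), which exceeds 1, so the social optimum is full contribution: group total = 9.500 × 440 = 4180.00.
Efficiency loss = 4180.00 − 440 = 3740.00.

3740.00 dollars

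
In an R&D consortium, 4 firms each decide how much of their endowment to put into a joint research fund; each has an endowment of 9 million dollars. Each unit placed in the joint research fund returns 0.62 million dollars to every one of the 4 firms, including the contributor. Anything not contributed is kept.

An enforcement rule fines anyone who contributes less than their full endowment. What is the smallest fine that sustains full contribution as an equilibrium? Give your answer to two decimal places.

Given the others contribute fully, the best deviation is to contribute 0 (any partial contribution still incurs the fine and gives up units whose private return 0.62 is below 1).
Deviating from 9 to 0 saves 9 million dollars but forfeits the deviator's share of the drop in the joint research fund: 0.62 × 9 = 5.58.
So the deviation gain is 9 − 5.58 = 3.42, and the fine must be at least 3.42 million dollars to wipe it out.

3.42 million dollars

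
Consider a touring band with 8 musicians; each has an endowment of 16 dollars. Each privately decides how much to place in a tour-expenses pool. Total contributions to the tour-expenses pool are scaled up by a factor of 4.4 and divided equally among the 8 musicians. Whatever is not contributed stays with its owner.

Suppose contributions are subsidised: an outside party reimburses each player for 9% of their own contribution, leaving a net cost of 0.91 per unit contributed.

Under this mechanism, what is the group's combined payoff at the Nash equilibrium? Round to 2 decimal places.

The effective private return is (4.4/8) / 0.91 = 0.6044, which is still under 1, so the mechanism doesn't change anyone's dominant strategy: zero contribution.
At the Nash equilibrium no one contributes; group total payoff = 8 × 16 = 128.

128.00 dollars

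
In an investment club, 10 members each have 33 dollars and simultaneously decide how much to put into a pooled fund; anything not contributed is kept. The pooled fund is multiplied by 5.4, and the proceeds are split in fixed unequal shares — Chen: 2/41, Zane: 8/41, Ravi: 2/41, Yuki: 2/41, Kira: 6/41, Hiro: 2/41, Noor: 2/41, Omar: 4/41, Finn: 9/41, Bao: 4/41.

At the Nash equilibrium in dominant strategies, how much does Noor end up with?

50.39 dollars

A player with share s gets back 5.4·s per unit contributed, so full contribution is dominant for anyone with s > 1/5.4 = 0.1852 and zero contribution is dominant for anyone below.
The shares above 0.1852 belong to Zane and Finn, contributing 33 each; the remaining 8 contribute 0. Total contributed: 66.
Noor keeps 33 and receives 5.4 × 66 × 2/41 = 17.39 from the pooled fund, for a payoff of 50.39.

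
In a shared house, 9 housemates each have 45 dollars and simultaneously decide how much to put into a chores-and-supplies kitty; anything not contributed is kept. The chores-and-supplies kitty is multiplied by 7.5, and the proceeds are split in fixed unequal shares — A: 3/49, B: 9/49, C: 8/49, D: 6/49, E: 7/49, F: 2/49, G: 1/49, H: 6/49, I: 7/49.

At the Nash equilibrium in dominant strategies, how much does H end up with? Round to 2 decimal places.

Each unit j contributes comes back to j as 7.5 × (j's share), so j prefers to contribute only if that share exceeds 1/7.5 = 0.1333; otherwise keeping the unit dominates.
B, C, E and I clear that bar, contributing 45 each; the remaining 5 contribute 0. Total contributed: 180.
H keeps 45 and receives 7.5 × 180 × 6/49 = 165.31 from the chores-and-supplies kitty, for a payoff of 210.31.

210.31 dollars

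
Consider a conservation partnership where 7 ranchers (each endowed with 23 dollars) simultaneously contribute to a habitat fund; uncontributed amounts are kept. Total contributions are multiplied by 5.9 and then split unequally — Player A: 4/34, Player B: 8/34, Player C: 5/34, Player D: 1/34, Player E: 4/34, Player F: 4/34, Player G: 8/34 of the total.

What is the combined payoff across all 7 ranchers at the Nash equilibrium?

A player with share s gets back 5.9·s per unit contributed, so full contribution is dominant for anyone with s > 1/5.9 = 0.1695 and zero contribution is dominant for anyone below.
The shares above 0.1695 belong to Player B and Player G, contributing 23 each; the remaining 5 contribute 0. Total contributed: 46.
The habitat fund pays out 5.9 × 46 = 271.40 in total (split across the unequal shares, but the aggregate is all that matters for the group sum).
The 5 free-riders keep 23 each, adding 115. Group total = 115 + 271.40 = 386.40.

386.40 dollars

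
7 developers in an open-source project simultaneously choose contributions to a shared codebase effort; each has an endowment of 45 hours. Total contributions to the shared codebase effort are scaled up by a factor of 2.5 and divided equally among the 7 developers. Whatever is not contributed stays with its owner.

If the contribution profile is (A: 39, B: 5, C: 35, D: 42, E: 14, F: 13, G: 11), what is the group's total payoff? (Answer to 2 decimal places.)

Total contributed: 39 + 5 + 35 + 42 + 14 + 13 + 11 = 159; total kept: 7 × 45 − 159 = 156.
The shared codebase effort pays out 2.5 × 159 = 397.50 in aggregate.
Group total = 156 + 397.50 = 553.50.

553.50 hours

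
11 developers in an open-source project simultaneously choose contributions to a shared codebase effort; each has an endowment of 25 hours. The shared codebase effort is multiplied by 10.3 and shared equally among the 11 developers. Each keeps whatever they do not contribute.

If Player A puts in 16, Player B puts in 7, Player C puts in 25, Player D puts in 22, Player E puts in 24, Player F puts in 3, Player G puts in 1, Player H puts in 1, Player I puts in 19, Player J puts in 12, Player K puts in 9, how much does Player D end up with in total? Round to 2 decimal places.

133.15 hours

Total contributed: 16 + 7 + 25 + 22 + 24 + 3 + 1 + 1 + 19 + 12 + 9 = 139.
Each receives 10.3 × 139 / 11 = 130.15 from the shared codebase effort.
Player D keeps 25 − 22 = 3, so Player D's payoff is 3 + 130.15 = 133.15.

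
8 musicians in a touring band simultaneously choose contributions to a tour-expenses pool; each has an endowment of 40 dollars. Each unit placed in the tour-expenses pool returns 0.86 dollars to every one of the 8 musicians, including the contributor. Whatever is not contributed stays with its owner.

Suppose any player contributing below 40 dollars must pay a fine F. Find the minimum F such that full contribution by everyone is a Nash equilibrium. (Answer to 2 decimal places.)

5.60 dollars

Given the others contribute fully, the best deviation is to contribute 0 (any partial contribution still incurs the fine and gives up units whose private return 0.86 is below 1).
Deviating from 40 to 0 saves 40 dollars but forfeits the deviator's share of the drop in the tour-expenses pool: 0.86 × 40 = 34.40.
So the deviation gain is 40 − 34.40 = 5.60, and the fine must be at least 5.60 dollars to wipe it out.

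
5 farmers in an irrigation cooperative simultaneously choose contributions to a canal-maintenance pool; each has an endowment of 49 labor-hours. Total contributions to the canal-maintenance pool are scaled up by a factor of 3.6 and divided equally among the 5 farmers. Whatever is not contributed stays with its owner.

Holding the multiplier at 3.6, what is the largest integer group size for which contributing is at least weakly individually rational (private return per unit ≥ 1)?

Private return per unit is 3.6/(group size), which is ≥ 1 whenever the group size is ≤ 3.6.
The largest such integer is 3.

3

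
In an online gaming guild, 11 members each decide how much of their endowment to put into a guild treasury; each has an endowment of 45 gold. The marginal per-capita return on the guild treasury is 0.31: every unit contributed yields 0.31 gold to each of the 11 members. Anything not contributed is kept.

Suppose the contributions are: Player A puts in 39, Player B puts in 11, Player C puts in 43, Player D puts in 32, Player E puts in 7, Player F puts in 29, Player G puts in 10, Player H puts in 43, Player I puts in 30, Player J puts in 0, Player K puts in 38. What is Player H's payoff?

Total contributed: 39 + 11 + 43 + 32 + 7 + 29 + 10 + 43 + 30 + 0 + 38 = 282.
Each receives 0.31 × 282 = 87.42 from the guild treasury.
Player H keeps 45 − 43 = 2, so Player H's payoff is 2 + 87.42 = 89.42.

89.42 gold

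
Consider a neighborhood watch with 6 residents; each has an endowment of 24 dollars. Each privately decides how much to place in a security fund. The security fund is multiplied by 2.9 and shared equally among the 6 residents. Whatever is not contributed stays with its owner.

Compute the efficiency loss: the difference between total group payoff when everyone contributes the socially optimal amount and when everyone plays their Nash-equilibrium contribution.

273.60 dollars

Each contributed unit returns 2.9/6 = 0.4833 to its contributor — below 1 — so contributing 0 is dominant for every player. At the Nash equilibrium everyone keeps their 24, and the group total is 6 × 24 = 144.
Each contributed unit returns 2.900 to the group as a whole (0.4833 to each of 6 players), which exceeds 1, so the social optimum is full contribution: group total = 2.900 × 144 = 417.60.
Efficiency loss = 417.60 − 144 = 273.60.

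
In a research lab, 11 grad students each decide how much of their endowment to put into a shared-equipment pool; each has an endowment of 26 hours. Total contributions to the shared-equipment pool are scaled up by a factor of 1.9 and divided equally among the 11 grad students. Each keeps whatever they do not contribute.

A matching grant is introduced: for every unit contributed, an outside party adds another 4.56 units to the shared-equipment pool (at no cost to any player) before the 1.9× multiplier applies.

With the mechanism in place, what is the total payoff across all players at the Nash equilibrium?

Even with the mechanism, each unit contributed returns only 1.9 × 5.56 / 11 = 0.9604 per unit of net cost, so contributing nothing is still dominant.
Everyone keeps their endowment and the group total is 11 × 26 = 286.

286.00 hours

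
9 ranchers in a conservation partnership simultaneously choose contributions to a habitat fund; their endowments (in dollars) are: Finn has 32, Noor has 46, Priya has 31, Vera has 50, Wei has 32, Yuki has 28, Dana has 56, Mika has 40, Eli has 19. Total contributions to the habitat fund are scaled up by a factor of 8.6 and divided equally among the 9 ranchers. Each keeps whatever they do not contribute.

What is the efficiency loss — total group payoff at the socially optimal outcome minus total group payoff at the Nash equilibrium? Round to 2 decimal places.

2538.40 dollars

The private return per contributed unit is 8.6/9 = 0.9556 < 1 for every player regardless of endowment, so the Nash equilibrium is zero contribution and the group total is Σ E_j = 32 + 46 + 31 + 50 + 32 + 28 + 56 + 40 + 19 = 334.
Each contributed unit returns 8.600 to the group, so the social optimum is full contribution by everyone: group total = 8.600 × 334 = 2872.40.
Efficiency loss = (8.600 − 1) × 334 = 2538.40.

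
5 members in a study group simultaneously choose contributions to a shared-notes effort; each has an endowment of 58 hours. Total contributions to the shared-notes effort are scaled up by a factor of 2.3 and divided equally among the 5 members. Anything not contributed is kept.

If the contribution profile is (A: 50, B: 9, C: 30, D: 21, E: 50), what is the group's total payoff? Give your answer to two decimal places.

498.00 hours

Total contributed: 50 + 9 + 30 + 21 + 50 = 160; total kept: 5 × 58 − 160 = 130.
The shared-notes effort pays out 2.3 × 160 = 368.00 in aggregate.
Group total = 130 + 368.00 = 498.00.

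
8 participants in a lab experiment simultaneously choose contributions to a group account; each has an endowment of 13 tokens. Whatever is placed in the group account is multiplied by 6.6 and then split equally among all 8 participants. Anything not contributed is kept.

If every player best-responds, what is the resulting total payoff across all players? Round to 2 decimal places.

104.00 tokens

Each contributed unit returns 6.6/8 = 0.8250 to its contributor — below 1 — so contributing 0 is dominant for every player. At the Nash equilibrium everyone keeps their 13, and the group total is 8 × 13 = 104.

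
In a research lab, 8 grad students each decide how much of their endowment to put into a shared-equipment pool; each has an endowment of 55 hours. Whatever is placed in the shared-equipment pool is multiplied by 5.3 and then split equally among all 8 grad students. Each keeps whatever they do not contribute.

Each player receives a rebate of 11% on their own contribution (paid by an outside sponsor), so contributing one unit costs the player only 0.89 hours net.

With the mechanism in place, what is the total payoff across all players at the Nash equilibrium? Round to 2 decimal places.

440.00 hours

With the mechanism, a contributed unit returns (5.3/8) / 0.89 = 0.7444 per unit of net cost — still below 1 — so contributing 0 remains dominant for every player.
Everyone keeps their endowment and the group total is 8 × 55 = 440.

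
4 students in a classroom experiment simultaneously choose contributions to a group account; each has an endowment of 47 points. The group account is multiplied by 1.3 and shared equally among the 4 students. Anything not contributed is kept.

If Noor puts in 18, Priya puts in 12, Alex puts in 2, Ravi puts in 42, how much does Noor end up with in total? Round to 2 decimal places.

53.05 points

Total contributed: 18 + 12 + 2 + 42 = 74.
Each receives 1.3 × 74 / 4 = 24.05 from the group account.
Noor keeps 47 − 18 = 29, so Noor's payoff is 29 + 24.05 = 53.05.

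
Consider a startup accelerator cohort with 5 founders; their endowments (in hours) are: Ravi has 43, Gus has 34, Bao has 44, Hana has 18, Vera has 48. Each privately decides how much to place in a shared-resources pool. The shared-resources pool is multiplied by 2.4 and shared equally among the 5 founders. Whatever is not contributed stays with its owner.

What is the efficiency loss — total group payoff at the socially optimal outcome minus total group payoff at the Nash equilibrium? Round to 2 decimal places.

The private return per contributed unit is 2.4/5 = 0.4800 < 1 for every player regardless of endowment, so the Nash equilibrium is zero contribution and the group total is Σ E_j = 43 + 34 + 44 + 18 + 48 = 187.
Each contributed unit returns 2.400 to the group, so the social optimum is full contribution by everyone: group total = 2.400 × 187 = 448.80.
Efficiency loss = (2.400 − 1) × 187 = 261.80.

261.80 hours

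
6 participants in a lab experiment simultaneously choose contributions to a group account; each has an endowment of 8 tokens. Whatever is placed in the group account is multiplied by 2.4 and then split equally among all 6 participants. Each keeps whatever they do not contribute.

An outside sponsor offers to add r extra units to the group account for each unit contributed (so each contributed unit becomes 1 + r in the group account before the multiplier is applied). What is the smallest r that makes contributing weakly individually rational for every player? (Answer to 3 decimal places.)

With matching at rate r, one contributed unit becomes (1 + r) in the group account and returns 2.4 × (1 + r) / 6 to the contributor.
Setting this equal to 1: 1 + r = 6/2.4 = 2.5000.
So the minimum matching rate is r = 2.5000 − 1 = 1.500.

1.500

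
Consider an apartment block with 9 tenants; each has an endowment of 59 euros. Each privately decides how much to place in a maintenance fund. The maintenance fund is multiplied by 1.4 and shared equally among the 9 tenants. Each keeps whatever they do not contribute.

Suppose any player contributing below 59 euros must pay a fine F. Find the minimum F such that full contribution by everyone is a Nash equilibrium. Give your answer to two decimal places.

Given the others contribute fully, the best deviation is to contribute 0 (any partial contribution still incurs the fine and gives up units whose private return 0.1556 is below 1).
Deviating from 59 to 0 saves 59 euros but forfeits the deviator's share of the drop in the maintenance fund: 1.4/9 × 59 = 9.18.
So the deviation gain is 59 − 9.18 = 49.82, and the fine must be at least 49.82 euros to wipe it out.

49.82 euros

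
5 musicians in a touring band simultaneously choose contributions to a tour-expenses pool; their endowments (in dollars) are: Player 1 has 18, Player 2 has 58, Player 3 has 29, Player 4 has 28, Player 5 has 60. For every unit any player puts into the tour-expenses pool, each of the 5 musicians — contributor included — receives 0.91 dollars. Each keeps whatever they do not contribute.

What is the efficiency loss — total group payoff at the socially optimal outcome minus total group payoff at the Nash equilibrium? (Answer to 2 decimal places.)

685.15 dollars

The private return per contributed unit is 0.91 < 1 for everyone, so the Nash equilibrium is zero contribution and the group total is Σ E_j = 18 + 58 + 29 + 28 + 60 = 193.
Each contributed unit returns 4.550 to the group, so the social optimum is full contribution by everyone: group total = 4.550 × 193 = 878.15.
Efficiency loss = (4.550 − 1) × 193 = 685.15.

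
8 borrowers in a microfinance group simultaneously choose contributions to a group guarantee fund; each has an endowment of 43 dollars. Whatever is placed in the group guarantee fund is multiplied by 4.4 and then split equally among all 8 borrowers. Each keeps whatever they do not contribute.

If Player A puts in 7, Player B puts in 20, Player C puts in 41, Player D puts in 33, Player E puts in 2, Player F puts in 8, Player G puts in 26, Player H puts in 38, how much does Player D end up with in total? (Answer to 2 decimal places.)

106.25 dollars

Total contributed: 7 + 20 + 41 + 33 + 2 + 8 + 26 + 38 = 175.
Each receives 4.4 × 175 / 8 = 96.25 from the group guarantee fund.
Player D keeps 43 − 33 = 10, so Player D's payoff is 10 + 96.25 = 106.25.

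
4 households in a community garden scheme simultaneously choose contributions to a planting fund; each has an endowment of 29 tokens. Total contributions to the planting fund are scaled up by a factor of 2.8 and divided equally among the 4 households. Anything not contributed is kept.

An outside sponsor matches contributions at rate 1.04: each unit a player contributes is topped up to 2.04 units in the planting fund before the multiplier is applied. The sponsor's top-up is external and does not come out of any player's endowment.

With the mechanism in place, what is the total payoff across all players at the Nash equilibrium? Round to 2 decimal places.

662.59 tokens

Under the mechanism each unit contributed yields 2.8 × 2.04 / 4 = 1.4280 back to its contributor per unit of net cost, which exceeds 1, making full contribution the dominant choice for everyone.
So the Nash equilibrium is full contribution by all 4; the group earns 2.8 × 2.04 × 116 = 662.59.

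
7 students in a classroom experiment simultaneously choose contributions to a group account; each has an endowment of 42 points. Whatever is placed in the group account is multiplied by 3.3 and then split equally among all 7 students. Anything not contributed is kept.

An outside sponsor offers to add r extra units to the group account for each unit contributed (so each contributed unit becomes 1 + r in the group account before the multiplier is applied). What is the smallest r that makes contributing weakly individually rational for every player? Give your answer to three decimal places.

With matching at rate r, one contributed unit becomes (1 + r) in the group account and returns 3.3 × (1 + r) / 7 to the contributor.
Setting this equal to 1: 1 + r = 7/3.3 = 2.1212.
So the minimum matching rate is r = 2.1212 − 1 = 1.121.

1.121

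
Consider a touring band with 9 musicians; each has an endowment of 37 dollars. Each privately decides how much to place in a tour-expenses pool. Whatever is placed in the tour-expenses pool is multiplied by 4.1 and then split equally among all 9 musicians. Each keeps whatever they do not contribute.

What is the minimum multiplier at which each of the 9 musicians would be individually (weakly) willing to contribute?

9

A contributed unit returns (multiplier)/9 to its contributor.
This reaches 1 exactly when the multiplier is 9.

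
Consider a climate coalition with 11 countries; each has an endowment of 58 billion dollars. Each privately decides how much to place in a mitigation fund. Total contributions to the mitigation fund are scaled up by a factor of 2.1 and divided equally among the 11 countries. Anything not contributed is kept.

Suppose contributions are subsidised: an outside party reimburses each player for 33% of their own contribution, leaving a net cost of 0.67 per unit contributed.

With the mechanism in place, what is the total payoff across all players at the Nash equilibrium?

The effective private return is (2.1/11) / 0.67 = 0.2849, which is still under 1, so the mechanism doesn't change anyone's dominant strategy: zero contribution.
At the Nash equilibrium no one contributes; group total payoff = 11 × 58 = 638.

638.00 billion dollars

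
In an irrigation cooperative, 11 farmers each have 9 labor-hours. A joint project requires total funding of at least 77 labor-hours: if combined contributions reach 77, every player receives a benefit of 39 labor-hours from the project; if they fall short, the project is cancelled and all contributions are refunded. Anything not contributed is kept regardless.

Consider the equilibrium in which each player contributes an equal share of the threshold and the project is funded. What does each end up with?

41 labor-hours

Equal share of the threshold: 77/11 = 7.
At this profile no one gains by cutting their contribution: any cut drops the total below 77, the project is cancelled, contributions are refunded, and the deviator ends with 9, which is less than 9 − 7 + 39 = 41. Contributing more than 7 just wastes the excess. So contributing exactly 7 is a best response.
Each player's payoff: 9 − 7 + 39 = 41.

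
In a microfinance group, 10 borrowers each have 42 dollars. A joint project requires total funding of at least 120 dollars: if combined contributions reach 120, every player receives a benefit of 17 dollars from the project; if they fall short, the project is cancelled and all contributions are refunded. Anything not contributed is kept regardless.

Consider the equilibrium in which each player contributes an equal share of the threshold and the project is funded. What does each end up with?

Equal share of the threshold: 120/10 = 12.
At this profile no one gains by cutting their contribution: any cut drops the total below 120, the project is cancelled, contributions are refunded, and the deviator ends with 42, which is less than 42 − 12 + 17 = 47. Contributing more than 12 just wastes the excess. So contributing exactly 12 is a best response.
Each player's payoff: 42 − 12 + 17 = 47.

47 dollars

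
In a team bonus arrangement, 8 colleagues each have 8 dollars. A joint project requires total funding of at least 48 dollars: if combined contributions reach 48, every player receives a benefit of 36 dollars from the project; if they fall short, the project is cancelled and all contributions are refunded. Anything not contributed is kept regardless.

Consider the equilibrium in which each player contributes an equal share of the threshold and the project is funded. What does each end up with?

38 dollars

Equal share of the threshold: 48/8 = 6.
At this profile no one gains by cutting their contribution: any cut drops the total below 48, the project is cancelled, contributions are refunded, and the deviator ends with 8, which is less than 8 − 6 + 36 = 38. Contributing more than 6 just wastes the excess. So contributing exactly 6 is a best response.
Each player's payoff: 8 − 6 + 36 = 38.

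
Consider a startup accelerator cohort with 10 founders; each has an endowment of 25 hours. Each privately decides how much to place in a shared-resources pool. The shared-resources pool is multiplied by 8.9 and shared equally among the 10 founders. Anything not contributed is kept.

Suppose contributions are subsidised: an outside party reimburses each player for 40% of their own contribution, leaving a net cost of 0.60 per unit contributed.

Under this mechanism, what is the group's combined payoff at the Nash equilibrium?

Under the mechanism each unit contributed yields (8.9/10) / 0.60 = 1.4833 back to its contributor per unit of net cost, which exceeds 1, making full contribution the dominant choice for everyone.
So the Nash equilibrium is full contribution by all 10; the group earns 10 × (25 × 0.40 + 8.9 × 25) = 2325.00.

2325.00 hours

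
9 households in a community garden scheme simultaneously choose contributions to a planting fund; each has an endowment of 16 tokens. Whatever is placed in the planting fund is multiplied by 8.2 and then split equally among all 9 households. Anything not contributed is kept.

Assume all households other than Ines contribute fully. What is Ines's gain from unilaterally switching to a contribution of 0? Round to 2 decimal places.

Switching from a contribution of 16 to 0 lets Ines keep an extra 16 tokens, but lowers the planting fund by 16, which costs Ines their own share of that drop: 8.2/9 × 16 = 14.58.
Net gain = 16 − 14.58 = 1.42. The private return per contributed unit (0.9111) is below 1, so free-riding is indeed the best response regardless of what the others do.

1.42 tokens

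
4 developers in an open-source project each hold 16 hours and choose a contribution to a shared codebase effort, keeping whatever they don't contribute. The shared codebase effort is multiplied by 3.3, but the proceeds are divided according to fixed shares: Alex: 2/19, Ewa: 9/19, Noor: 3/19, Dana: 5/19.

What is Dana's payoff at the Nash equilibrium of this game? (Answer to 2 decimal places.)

29.89 hours

Each unit j contributes comes back to j as 3.3 × (j's share), so j prefers to contribute only if that share exceeds 1/3.3 = 0.3030; otherwise keeping the unit dominates.
Only Ewa (9/19) clears that bar, contributing 16; the remaining 3 contribute 0. Total contributed: 16.
Dana keeps 16 and receives 3.3 × 16 × 5/19 = 13.89 from the shared codebase effort, for a payoff of 29.89.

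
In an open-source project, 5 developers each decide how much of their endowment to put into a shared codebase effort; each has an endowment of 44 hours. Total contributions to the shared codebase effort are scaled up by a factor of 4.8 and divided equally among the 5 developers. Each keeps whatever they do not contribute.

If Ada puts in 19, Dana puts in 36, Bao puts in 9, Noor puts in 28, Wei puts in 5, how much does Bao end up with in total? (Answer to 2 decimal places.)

128.12 hours

Total contributed: 19 + 36 + 9 + 28 + 5 = 97.
Each receives 4.8 × 97 / 5 = 93.12 from the shared codebase effort.
Bao keeps 44 − 9 = 35, so Bao's payoff is 35 + 93.12 = 128.12.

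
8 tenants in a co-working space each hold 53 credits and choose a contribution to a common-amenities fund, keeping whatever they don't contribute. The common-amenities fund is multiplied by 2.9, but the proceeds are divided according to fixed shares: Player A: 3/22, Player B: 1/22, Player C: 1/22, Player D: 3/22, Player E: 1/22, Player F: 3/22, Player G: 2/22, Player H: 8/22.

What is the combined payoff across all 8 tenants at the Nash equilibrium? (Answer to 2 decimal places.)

524.70 credits

A player with share s gets back 2.9·s per unit contributed, so full contribution is dominant for anyone with s > 1/2.9 = 0.3448 and zero contribution is dominant for anyone below.
Player H alone (share 8/22) is above the threshold, contributing 53; the remaining 7 contribute 0. Total contributed: 53.
The common-amenities fund pays out 2.9 × 53 = 153.70 in total (split across the unequal shares, but the aggregate is all that matters for the group sum).
The 7 free-riders keep 53 each, adding 371. Group total = 371 + 153.70 = 524.70.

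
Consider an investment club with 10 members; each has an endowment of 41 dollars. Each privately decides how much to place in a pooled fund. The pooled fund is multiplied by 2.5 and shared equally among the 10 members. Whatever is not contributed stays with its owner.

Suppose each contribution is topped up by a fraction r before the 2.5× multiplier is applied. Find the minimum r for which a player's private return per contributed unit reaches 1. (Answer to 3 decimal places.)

3.000

With matching at rate r, one contributed unit becomes (1 + r) in the pooled fund and returns 2.5 × (1 + r) / 10 to the contributor.
Setting this equal to 1: 1 + r = 10/2.5 = 4.0000.
So the minimum matching rate is r = 4.0000 − 1 = 3.000.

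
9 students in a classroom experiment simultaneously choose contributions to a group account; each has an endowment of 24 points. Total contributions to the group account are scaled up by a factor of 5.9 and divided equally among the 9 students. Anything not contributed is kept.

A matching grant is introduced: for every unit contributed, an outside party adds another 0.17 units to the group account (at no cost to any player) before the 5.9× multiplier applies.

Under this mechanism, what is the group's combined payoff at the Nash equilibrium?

216.00 points

With the mechanism, a contributed unit returns 5.9 × 1.17 / 9 = 0.7670 per unit of net cost — still below 1 — so contributing 0 remains dominant for every player.
Everyone keeps their endowment and the group total is 9 × 24 = 216.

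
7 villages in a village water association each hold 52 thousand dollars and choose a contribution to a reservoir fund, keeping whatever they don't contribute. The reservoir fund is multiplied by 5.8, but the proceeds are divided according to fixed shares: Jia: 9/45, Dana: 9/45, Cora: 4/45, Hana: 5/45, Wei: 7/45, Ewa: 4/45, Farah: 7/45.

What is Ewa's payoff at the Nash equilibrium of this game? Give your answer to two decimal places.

For player j, contributing a unit is worthwhile iff 5.8 × (j's share) ≥ 1, i.e. iff j's share is at least 0.1724.
The shares above 0.1724 belong to Jia and Dana, contributing 52 each; the remaining 5 contribute 0. Total contributed: 104.
Ewa keeps 52 and receives 5.8 × 104 × 4/45 = 53.62 from the reservoir fund, for a payoff of 105.62.

105.62 thousand dollars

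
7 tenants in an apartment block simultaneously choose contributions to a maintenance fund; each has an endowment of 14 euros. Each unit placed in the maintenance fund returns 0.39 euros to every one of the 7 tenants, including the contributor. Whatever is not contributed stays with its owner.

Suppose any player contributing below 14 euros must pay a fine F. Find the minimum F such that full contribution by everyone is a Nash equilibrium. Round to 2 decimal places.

8.54 euros

Given the others contribute fully, the best deviation is to contribute 0 (any partial contribution still incurs the fine and gives up units whose private return 0.39 is below 1).
Deviating from 14 to 0 saves 14 euros but forfeits the deviator's share of the drop in the maintenance fund: 0.39 × 14 = 5.46.
So the deviation gain is 14 − 5.46 = 8.54, and the fine must be at least 8.54 euros to wipe it out.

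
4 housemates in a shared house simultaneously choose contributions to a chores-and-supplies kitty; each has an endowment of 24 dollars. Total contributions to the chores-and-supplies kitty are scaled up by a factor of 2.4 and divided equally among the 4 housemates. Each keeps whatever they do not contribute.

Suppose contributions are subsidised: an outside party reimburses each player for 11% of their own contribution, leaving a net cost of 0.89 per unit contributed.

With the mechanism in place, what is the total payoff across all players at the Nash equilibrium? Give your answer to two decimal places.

96.00 dollars

The effective private return is (2.4/4) / 0.89 = 0.6742, which is still under 1, so the mechanism doesn't change anyone's dominant strategy: zero contribution.
Everyone keeps their endowment and the group total is 4 × 24 = 96.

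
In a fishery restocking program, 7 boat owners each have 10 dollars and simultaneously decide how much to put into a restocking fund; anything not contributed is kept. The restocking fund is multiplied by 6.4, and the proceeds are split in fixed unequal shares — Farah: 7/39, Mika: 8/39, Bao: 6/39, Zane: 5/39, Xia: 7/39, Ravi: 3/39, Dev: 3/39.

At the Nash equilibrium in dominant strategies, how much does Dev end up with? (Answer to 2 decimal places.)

Player j's private return per contributed unit is 6.4 × (j's share). Contributing is weakly dominant for j when that share is at least 1/6.4 = 0.1563, and contributing 0 is dominant otherwise.
The shares above 0.1563 belong to Farah, Mika and Xia, contributing 10 each; the remaining 4 contribute 0. Total contributed: 30.
Dev keeps 10 and receives 6.4 × 30 × 3/39 = 14.77 from the restocking fund, for a payoff of 24.77.

24.77 dollars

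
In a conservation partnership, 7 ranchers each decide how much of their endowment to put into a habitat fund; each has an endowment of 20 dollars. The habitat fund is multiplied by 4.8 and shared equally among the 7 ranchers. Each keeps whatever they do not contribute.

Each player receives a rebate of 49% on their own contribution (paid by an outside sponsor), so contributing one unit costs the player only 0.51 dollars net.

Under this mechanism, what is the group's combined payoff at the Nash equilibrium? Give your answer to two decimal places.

740.60 dollars

The effective private return per unit is now (4.8/7) / 0.51 = 1.3445 > 1, so every player's dominant strategy flips to full contribution.
At the Nash equilibrium everyone contributes 20. Group total payoff = 7 × (20 × 0.49 + 4.8 × 20) = 740.60.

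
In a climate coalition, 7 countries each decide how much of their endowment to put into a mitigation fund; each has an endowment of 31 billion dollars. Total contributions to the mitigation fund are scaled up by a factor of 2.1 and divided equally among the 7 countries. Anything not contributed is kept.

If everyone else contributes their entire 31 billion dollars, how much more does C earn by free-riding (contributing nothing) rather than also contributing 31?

Switching from a contribution of 31 to 0 lets C keep an extra 31 billion dollars, but lowers the mitigation fund by 31, which costs C their own share of that drop: 2.1/7 × 31 = 9.30.
Net gain = 31 − 9.30 = 21.70. The private return per contributed unit (0.3000) is below 1, so free-riding is indeed the best response regardless of what the others do.

21.70 billion dollars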